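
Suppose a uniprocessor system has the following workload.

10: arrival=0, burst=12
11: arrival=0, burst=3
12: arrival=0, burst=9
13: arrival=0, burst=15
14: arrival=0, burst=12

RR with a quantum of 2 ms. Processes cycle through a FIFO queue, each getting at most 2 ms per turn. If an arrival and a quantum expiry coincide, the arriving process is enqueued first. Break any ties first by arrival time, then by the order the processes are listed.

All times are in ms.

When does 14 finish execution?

48

Gantt: | 10 0-2 | 11 2-4 | 12 4-6 | 13 6-8 | 14 8-10 | 10 10-12 | 11 12-13 | 12 13-15 | 13 15-17 | 14 17-19 | 10 19-21 | 12 21-23 | 13 23-25 | 14 25-27 | 10 27-29 | 12 29-31 | 13 31-33 | 14 33-35 | 10 35-37 | 12 37-38 | 13 38-40 | 14 40-42 | 10 42-44 | 13 44-46 | 14 46-48 | 13 48-51 |
Completion: 10=44  11=13  12=38  13=51  14=48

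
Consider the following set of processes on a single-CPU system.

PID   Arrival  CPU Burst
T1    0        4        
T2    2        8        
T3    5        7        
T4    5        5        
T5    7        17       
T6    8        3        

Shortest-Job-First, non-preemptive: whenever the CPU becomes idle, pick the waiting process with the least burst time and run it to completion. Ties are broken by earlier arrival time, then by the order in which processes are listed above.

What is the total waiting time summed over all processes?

51

Gantt: | T1 0-4 | T2 4-12 | T6 12-15 | T4 15-20 | T3 20-27 | T5 27-44 |
Completion: T1=4  T2=12  T3=27  T4=20  T5=44  T6=15
Turnaround (C−A): T1=4  T2=10  T3=22  T4=15  T5=37  T6=7
Waiting = turnaround − burst: T1=0, T2=2, T3=15, T4=10, T5=20, T6=4
Total waiting = 0 + 2 + 15 + 10 + 20 + 4 = 51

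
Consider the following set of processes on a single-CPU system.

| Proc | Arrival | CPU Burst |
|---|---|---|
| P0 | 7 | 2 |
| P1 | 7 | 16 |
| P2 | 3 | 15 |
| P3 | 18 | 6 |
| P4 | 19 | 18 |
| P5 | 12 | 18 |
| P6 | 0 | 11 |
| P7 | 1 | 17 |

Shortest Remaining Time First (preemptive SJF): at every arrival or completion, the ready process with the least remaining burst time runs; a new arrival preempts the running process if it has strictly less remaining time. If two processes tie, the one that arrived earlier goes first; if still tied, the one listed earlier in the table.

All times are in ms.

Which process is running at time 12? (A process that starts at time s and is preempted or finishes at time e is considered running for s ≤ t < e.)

P6

Timeline: | P6 0-7 | P0 7-9 | P6 9-13 | P2 13-18 | P3 18-24 | P2 24-34 | P1 34-50 | P7 50-67 | P5 67-85 | P4 85-103 |
Completion: P0=9  P1=50  P2=34  P3=24  P4=103  P5=85  P6=13  P7=67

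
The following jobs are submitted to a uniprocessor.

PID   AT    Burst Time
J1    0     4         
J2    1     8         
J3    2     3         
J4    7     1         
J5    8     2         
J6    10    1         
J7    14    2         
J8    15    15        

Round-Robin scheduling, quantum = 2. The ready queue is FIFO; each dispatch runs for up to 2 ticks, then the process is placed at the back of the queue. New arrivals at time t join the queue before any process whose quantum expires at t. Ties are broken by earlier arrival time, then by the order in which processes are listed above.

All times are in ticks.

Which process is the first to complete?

Timeline: | J1 0-2 | J2 2-4 | J3 4-6 | J1 6-8 | J2 8-10 | J3 10-11 | J4 11-12 | J5 12-14 | J6 14-15 | J2 15-17 | J7 17-19 | J8 19-21 | J2 21-23 | J8 23-36 |
Completion: J1=8  J2=23  J3=11  J4=12  J5=14  J6=15  J7=19  J8=36
Finish order: J1 → J3 → J4 → J5 → J6 → J7 → J2 → J8

J1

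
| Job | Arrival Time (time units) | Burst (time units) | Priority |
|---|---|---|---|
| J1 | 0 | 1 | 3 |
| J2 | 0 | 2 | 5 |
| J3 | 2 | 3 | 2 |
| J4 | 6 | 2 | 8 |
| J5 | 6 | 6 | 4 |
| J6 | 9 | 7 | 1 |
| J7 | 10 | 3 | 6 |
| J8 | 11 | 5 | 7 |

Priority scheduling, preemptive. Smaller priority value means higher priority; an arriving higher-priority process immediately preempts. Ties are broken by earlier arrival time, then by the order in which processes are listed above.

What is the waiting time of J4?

Schedule: | J1 0-1 | J2 1-2 | J3 2-5 | J2 5-6 | J5 6-9 | J6 9-16 | J5 16-19 | J7 19-22 | J8 22-27 | J4 27-29 |
Completion: J1=1  J2=6  J3=5  J4=29  J5=19  J6=16  J7=22  J8=27
Waiting(J4) = turnaround − burst = 23 − 2 = 21

21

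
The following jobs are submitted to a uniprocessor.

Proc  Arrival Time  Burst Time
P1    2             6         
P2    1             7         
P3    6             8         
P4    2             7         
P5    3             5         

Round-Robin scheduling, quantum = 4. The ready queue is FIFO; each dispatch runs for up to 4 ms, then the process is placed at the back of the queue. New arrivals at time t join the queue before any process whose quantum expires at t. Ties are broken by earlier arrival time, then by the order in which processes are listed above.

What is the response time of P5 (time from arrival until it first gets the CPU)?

10

Timeline: | idle 0-1 | P2 1-5 | P1 5-9 | P4 9-13 | P5 13-17 | P2 17-20 | P3 20-24 | P1 24-26 | P4 26-29 | P5 29-30 | P3 30-34 |
Completion: P1=26  P2=20  P3=34  P4=29  P5=30
Turnaround (C−A): P1=24  P2=19  P3=28  P4=27  P5=27
Response(P5) = first start − arrival = 13 − 3 = 10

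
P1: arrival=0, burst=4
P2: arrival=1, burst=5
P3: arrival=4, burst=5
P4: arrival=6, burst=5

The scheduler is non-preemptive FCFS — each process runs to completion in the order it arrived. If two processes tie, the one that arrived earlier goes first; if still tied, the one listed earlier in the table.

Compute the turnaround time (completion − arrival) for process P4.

13

Schedule: | P1 0-4 | P2 4-9 | P3 9-14 | P4 14-19 |
Completion: P1=4  P2=9  P3=14  P4=19
Turnaround(P4) = completion − arrival = 19 − 6 = 13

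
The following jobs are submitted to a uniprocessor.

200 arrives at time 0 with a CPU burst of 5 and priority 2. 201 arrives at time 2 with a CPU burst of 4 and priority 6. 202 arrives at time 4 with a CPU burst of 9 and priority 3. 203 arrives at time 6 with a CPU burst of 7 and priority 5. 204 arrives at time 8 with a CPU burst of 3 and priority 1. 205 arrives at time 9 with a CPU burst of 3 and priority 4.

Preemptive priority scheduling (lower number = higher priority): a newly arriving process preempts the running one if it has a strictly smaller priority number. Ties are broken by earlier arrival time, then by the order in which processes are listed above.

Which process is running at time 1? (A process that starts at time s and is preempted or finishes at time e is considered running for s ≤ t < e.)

200

Gantt: | 200 0-5 | 202 5-8 | 204 8-11 | 202 11-17 | 205 17-20 | 203 20-27 | 201 27-31 |
Completion: 200=5  201=31  202=17  203=27  204=11  205=20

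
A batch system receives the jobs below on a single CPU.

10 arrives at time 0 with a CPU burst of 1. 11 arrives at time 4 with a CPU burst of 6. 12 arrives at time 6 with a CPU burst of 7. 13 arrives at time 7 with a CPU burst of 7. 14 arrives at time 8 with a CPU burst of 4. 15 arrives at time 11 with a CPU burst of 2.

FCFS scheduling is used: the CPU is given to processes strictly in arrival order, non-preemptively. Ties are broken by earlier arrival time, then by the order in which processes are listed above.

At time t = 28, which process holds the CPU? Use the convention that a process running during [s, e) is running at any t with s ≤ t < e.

15

Gantt: | 10 0-1 | idle 1-4 | 11 4-10 | 12 10-17 | 13 17-24 | 14 24-28 | 15 28-30 |
Completion: 10=1  11=10  12=17  13=24  14=28  15=30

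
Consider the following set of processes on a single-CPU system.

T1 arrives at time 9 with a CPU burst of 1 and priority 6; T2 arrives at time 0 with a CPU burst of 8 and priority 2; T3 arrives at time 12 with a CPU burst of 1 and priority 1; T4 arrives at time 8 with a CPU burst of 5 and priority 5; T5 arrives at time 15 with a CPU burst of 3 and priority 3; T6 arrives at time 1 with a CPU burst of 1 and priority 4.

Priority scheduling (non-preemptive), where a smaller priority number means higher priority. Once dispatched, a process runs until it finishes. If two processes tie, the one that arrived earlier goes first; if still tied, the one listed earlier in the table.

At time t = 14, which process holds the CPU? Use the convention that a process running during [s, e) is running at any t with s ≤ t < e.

Timeline: | T2 0-8 | T6 8-9 | T4 9-14 | T3 14-15 | T5 15-18 | T1 18-19 |
Completion: T1=19  T2=8  T3=15  T4=14  T5=18  T6=9
Turnaround (C−A): T1=10  T2=8  T3=3  T4=6  T5=3  T6=8

T3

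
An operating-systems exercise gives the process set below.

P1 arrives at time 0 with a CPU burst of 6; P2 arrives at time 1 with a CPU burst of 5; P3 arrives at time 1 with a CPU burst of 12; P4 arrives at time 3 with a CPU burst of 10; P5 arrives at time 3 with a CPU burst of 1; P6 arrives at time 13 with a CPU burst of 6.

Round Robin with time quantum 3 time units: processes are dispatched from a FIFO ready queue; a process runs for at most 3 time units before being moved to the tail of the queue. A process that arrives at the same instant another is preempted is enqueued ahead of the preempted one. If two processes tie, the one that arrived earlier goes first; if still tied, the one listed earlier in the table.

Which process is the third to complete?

P2

Schedule: | P1 0-3 | P2 3-6 | P3 6-9 | P4 9-12 | P5 12-13 | P1 13-16 | P2 16-18 | P3 18-21 | P4 21-24 | P6 24-27 | P3 27-30 | P4 30-33 | P6 33-36 | P3 36-39 | P4 39-40 |
Completion: P1=16  P2=18  P3=39  P4=40  P5=13  P6=36
Turnaround (C−A): P1=16  P2=17  P3=38  P4=37  P5=10  P6=23
Finish order: P5 → P1 → P2 → P6 → P3 → P4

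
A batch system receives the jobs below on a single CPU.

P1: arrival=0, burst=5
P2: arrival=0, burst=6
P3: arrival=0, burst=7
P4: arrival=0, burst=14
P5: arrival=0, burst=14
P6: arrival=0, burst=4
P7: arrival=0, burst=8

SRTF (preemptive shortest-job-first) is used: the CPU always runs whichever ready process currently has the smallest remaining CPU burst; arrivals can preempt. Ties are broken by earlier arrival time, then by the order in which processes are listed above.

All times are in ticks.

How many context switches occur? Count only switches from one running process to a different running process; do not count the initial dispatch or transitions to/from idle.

6

Schedule: | P6 0-4 | P1 4-9 | P2 9-15 | P3 15-22 | P7 22-30 | P4 30-44 | P5 44-58 |
Completion: P1=9  P2=15  P3=22  P4=44  P5=58  P6=4  P7=30
Turnaround (C−A): P1=9  P2=15  P3=22  P4=44  P5=58  P6=4  P7=30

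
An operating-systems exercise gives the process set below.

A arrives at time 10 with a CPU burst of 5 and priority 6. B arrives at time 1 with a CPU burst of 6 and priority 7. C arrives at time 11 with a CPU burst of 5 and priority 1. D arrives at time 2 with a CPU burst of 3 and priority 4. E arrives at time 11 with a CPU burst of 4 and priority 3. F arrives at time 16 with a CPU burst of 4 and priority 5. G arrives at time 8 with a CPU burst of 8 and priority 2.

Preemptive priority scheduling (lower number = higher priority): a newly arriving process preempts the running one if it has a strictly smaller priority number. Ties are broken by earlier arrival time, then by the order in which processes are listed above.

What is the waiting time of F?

Timeline: | idle 0-1 | B 1-2 | D 2-5 | B 5-8 | G 8-11 | C 11-16 | G 16-21 | E 21-25 | F 25-29 | A 29-34 | B 34-36 |
Completion: A=34  B=36  C=16  D=5  E=25  F=29  G=21
Turnaround (C−A): A=24  B=35  C=5  D=3  E=14  F=13  G=13
Waiting(F) = turnaround − burst = 13 − 4 = 9

9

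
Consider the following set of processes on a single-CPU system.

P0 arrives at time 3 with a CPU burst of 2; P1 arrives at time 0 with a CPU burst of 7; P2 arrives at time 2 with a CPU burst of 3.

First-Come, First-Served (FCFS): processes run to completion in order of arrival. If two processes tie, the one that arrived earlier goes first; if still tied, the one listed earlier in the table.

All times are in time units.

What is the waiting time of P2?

Gantt: | P1 0-7 | P2 7-10 | P0 10-12 |
Completion: P0=12  P1=7  P2=10
Turnaround (C−A): P0=9  P1=7  P2=8
Waiting(P2) = turnaround − burst = 8 − 3 = 5

5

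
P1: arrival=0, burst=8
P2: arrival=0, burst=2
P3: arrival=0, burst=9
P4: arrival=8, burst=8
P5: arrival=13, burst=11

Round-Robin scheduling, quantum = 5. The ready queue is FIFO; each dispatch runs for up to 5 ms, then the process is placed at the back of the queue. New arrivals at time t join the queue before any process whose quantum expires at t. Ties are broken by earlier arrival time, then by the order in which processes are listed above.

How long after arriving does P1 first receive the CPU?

0

Schedule: | P1 0-5 | P2 5-7 | P3 7-12 | P1 12-15 | P4 15-20 | P3 20-24 | P5 24-29 | P4 29-32 | P5 32-38 |
Completion: P1=15  P2=7  P3=24  P4=32  P5=38
Turnaround (C−A): P1=15  P2=7  P3=24  P4=24  P5=25
Response(P1) = first start − arrival = 0 − 0 = 0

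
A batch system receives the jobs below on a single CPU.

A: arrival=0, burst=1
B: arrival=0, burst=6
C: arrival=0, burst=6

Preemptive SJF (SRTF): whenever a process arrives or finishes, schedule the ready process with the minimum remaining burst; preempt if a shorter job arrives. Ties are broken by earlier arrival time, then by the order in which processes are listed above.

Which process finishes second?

Gantt: | A 0-1 | B 1-7 | C 7-13 |
Completion: A=1  B=7  C=13
Turnaround (C−A): A=1  B=7  C=13
Finish order: A → B → C

B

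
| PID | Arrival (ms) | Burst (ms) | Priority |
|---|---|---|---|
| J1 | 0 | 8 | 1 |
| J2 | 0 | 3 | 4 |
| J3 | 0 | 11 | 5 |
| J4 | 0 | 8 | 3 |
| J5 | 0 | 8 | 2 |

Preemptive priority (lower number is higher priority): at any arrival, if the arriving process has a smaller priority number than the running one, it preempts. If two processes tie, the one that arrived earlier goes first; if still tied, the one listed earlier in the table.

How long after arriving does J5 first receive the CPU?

Timeline: | J1 0-8 | J5 8-16 | J4 16-24 | J2 24-27 | J3 27-38 |
Completion: J1=8  J2=27  J3=38  J4=24  J5=16
Response(J5) = first start − arrival = 8 − 0 = 8

8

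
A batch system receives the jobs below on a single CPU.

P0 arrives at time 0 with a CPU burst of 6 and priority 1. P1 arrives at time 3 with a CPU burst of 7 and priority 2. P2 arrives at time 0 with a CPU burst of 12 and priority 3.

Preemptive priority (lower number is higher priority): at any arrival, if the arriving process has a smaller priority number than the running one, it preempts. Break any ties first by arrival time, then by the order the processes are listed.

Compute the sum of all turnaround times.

41

Gantt: | P0 0-6 | P1 6-13 | P2 13-25 |
Completion: P0=6  P1=13  P2=25
Turnaround (C−A): P0=6  P1=10  P2=25
Turnaround = completion − arrival: P0=6, P1=10, P2=25
Total turnaround = 6 + 10 + 25 = 41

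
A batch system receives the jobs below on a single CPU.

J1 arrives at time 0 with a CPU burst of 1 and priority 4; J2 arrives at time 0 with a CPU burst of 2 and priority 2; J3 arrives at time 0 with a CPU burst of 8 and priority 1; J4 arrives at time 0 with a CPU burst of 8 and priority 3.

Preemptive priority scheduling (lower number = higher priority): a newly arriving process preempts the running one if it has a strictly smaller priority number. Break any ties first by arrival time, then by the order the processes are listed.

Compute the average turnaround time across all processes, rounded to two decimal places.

Gantt: | J3 0-8 | J2 8-10 | J4 10-18 | J1 18-19 |
Completion: J1=19  J2=10  J3=8  J4=18
Turnaround times: J1=19, J2=10, J3=8, J4=18
Average turnaround = (19+10+8+18) / 4 = 55/4 = 13.75

13.75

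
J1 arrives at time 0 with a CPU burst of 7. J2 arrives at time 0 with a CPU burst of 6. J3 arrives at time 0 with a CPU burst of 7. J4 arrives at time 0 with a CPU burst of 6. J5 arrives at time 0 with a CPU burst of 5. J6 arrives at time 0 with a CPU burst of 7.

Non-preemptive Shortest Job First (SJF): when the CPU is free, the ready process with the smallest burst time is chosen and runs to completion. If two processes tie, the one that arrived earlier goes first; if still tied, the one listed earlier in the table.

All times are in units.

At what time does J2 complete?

11

Schedule: | J5 0-5 | J2 5-11 | J4 11-17 | J1 17-24 | J3 24-31 | J6 31-38 |
Completion: J1=24  J2=11  J3=31  J4=17  J5=5  J6=38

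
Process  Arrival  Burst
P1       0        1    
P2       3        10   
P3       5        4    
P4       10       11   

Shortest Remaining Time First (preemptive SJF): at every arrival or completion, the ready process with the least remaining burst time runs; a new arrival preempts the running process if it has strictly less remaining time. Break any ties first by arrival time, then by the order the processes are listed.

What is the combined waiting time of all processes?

11

Gantt: | P1 0-1 | idle 1-3 | P2 3-5 | P3 5-9 | P2 9-17 | P4 17-28 |
Completion: P1=1  P2=17  P3=9  P4=28
Waiting = turnaround − burst: P1=0, P2=4, P3=0, P4=7
Total waiting = 0 + 4 + 0 + 7 = 11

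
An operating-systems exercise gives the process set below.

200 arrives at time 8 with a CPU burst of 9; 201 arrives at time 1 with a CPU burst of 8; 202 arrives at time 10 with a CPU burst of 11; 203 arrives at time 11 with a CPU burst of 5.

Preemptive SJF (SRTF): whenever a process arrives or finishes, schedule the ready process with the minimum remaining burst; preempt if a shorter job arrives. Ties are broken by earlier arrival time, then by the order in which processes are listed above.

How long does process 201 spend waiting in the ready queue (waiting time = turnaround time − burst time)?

Gantt: | idle 0-1 | 201 1-9 | 200 9-11 | 203 11-16 | 200 16-23 | 202 23-34 |
Completion: 200=23  201=9  202=34  203=16
Waiting(201) = turnaround − burst = 8 − 8 = 0

0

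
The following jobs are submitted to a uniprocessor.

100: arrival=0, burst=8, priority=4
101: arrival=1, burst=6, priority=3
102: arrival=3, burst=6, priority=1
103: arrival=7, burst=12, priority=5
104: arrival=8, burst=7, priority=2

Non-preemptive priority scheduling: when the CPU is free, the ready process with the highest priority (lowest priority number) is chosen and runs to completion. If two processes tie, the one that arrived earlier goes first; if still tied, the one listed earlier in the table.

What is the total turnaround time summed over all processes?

90

Timeline: | 100 0-8 | 102 8-14 | 104 14-21 | 101 21-27 | 103 27-39 |
Completion: 100=8  101=27  102=14  103=39  104=21
Turnaround (C−A): 100=8  101=26  102=11  103=32  104=13
Turnaround = completion − arrival: 100=8, 101=26, 102=11, 103=32, 104=13
Total turnaround = 8 + 26 + 11 + 32 + 13 = 90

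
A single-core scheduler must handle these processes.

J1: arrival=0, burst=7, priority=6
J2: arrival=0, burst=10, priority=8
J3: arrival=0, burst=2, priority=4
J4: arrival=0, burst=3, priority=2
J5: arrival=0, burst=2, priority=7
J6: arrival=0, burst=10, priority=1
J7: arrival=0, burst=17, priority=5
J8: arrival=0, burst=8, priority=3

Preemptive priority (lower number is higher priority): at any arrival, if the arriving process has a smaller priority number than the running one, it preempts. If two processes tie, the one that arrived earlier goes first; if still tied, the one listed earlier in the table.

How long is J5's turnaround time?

49

Gantt: | J6 0-10 | J4 10-13 | J8 13-21 | J3 21-23 | J7 23-40 | J1 40-47 | J5 47-49 | J2 49-59 |
Completion: J1=47  J2=59  J3=23  J4=13  J5=49  J6=10  J7=40  J8=21
Turnaround (C−A): J1=47  J2=59  J3=23  J4=13  J5=49  J6=10  J7=40  J8=21
Turnaround(J5) = completion − arrival = 49 − 0 = 49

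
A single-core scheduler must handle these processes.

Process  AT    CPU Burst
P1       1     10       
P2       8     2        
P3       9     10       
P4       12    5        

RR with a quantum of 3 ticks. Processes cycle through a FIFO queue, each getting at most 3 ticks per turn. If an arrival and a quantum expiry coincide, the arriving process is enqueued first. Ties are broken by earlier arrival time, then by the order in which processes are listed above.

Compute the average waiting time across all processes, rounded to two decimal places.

5.75

Timeline: | idle 0-1 | P1 1-10 | P2 10-12 | P3 12-15 | P1 15-16 | P4 16-19 | P3 19-22 | P4 22-24 | P3 24-28 |
Completion: P1=16  P2=12  P3=28  P4=24
Turnaround (C−A): P1=15  P2=4  P3=19  P4=12
Waiting times: P1=5, P2=2, P3=9, P4=7
Average waiting = (5+2+9+7) / 4 = 23/4 = 5.75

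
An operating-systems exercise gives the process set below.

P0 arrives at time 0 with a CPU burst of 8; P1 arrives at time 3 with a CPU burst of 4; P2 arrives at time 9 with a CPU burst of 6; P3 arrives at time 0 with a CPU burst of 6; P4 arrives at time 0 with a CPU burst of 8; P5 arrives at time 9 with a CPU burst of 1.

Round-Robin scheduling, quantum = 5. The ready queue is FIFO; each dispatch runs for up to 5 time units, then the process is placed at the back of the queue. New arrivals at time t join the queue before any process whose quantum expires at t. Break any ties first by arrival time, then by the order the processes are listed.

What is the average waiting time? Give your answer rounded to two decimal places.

18.17

Schedule: | P0 0-5 | P3 5-10 | P4 10-15 | P1 15-19 | P0 19-22 | P2 22-27 | P5 27-28 | P3 28-29 | P4 29-32 | P2 32-33 |
Completion: P0=22  P1=19  P2=33  P3=29  P4=32  P5=28
Waiting times: P0=14, P1=12, P2=18, P3=23, P4=24, P5=18
Average waiting = (14+12+18+23+24+18) / 6 = 109/6 = 18.17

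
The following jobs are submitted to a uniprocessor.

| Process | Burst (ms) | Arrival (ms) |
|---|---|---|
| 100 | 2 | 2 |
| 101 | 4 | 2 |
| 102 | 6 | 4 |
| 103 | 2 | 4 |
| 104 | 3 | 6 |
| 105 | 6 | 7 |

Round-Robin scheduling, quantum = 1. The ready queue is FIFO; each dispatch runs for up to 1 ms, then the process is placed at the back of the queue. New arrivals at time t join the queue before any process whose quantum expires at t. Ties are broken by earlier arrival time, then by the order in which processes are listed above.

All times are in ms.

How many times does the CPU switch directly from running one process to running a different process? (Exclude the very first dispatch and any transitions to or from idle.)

Timeline: | idle 0-2 | 100 2-3 | 101 3-4 | 100 4-5 | 102 5-6 | 103 6-7 | 101 7-8 | 104 8-9 | 102 9-10 | 105 10-11 | 103 11-12 | 101 12-13 | 104 13-14 | 102 14-15 | 105 15-16 | 101 16-17 | 104 17-18 | 102 18-19 | 105 19-20 | 102 20-21 | 105 21-22 | 102 22-23 | 105 23-25 |
Completion: 100=5  101=17  102=23  103=12  104=18  105=25
Turnaround (C−A): 100=3  101=15  102=19  103=8  104=12  105=18

21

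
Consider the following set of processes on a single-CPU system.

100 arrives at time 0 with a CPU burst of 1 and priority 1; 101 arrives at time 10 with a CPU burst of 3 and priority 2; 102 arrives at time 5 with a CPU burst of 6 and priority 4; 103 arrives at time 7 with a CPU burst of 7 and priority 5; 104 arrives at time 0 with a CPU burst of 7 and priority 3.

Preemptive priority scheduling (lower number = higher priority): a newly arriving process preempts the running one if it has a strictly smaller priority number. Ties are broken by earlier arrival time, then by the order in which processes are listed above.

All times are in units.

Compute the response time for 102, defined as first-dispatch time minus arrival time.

3

Schedule: | 100 0-1 | 104 1-8 | 102 8-10 | 101 10-13 | 102 13-17 | 103 17-24 |
Completion: 100=1  101=13  102=17  103=24  104=8
Turnaround (C−A): 100=1  101=3  102=12  103=17  104=8
Response(102) = first start − arrival = 8 − 5 = 3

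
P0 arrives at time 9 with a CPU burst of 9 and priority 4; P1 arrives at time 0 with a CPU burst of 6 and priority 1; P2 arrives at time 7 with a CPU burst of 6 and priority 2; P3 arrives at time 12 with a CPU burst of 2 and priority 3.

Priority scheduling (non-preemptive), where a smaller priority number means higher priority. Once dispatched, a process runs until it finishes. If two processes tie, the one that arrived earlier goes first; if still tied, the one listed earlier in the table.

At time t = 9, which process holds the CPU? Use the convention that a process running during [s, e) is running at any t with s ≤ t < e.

P2

Timeline: | P1 0-6 | idle 6-7 | P2 7-13 | P3 13-15 | P0 15-24 |
Completion: P0=24  P1=6  P2=13  P3=15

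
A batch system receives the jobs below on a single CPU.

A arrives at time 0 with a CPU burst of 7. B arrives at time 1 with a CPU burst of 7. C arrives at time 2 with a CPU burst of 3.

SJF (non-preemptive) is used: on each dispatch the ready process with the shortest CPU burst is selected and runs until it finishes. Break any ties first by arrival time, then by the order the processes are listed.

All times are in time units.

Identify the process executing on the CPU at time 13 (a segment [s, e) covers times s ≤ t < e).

Gantt: | A 0-7 | C 7-10 | B 10-17 |
Completion: A=7  B=17  C=10
Turnaround (C−A): A=7  B=16  C=8

B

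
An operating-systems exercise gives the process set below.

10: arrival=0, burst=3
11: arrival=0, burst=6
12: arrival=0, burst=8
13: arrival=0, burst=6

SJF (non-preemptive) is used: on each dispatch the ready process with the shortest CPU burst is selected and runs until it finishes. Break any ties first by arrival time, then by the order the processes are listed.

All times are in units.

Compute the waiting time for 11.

3

Schedule: | 10 0-3 | 11 3-9 | 13 9-15 | 12 15-23 |
Completion: 10=3  11=9  12=23  13=15
Turnaround (C−A): 10=3  11=9  12=23  13=15
Waiting(11) = turnaround − burst = 9 − 6 = 3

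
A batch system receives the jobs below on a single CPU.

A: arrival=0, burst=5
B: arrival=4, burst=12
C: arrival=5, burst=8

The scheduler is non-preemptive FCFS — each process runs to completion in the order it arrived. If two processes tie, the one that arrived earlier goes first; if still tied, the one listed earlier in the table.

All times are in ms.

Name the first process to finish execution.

Gantt: | A 0-5 | B 5-17 | C 17-25 |
Completion: A=5  B=17  C=25
Turnaround (C−A): A=5  B=13  C=20
Finish order: A → B → C

A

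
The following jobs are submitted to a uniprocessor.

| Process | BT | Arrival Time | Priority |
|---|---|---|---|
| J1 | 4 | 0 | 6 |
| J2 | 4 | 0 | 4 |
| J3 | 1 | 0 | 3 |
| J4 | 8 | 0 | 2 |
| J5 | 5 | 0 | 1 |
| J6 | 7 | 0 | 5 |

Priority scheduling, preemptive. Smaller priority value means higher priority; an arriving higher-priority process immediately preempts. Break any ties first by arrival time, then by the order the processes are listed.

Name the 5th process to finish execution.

J6

Timeline: | J5 0-5 | J4 5-13 | J3 13-14 | J2 14-18 | J6 18-25 | J1 25-29 |
Completion: J1=29  J2=18  J3=14  J4=13  J5=5  J6=25
Finish order: J5 → J4 → J3 → J2 → J6 → J1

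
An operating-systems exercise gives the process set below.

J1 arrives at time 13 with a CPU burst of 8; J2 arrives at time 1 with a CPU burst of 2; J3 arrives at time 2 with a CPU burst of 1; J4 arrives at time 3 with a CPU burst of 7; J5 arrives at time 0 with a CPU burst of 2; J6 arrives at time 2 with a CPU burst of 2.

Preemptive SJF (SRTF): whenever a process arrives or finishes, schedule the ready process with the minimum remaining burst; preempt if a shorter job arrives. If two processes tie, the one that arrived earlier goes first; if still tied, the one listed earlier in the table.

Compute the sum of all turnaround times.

32

Schedule: | J5 0-2 | J3 2-3 | J2 3-5 | J6 5-7 | J4 7-14 | J1 14-22 |
Completion: J1=22  J2=5  J3=3  J4=14  J5=2  J6=7
Turnaround (C−A): J1=9  J2=4  J3=1  J4=11  J5=2  J6=5
Turnaround = completion − arrival: J1=9, J2=4, J3=1, J4=11, J5=2, J6=5
Total turnaround = 9 + 4 + 1 + 11 + 2 + 5 = 32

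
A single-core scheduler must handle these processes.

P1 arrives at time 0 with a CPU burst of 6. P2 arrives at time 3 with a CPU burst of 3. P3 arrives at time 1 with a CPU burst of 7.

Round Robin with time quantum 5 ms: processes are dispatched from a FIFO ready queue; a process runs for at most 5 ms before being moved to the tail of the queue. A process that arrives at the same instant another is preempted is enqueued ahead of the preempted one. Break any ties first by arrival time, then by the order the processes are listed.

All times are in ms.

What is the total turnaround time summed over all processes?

Schedule: | P1 0-5 | P3 5-10 | P2 10-13 | P1 13-14 | P3 14-16 |
Completion: P1=14  P2=13  P3=16
Turnaround (C−A): P1=14  P2=10  P3=15
Turnaround = completion − arrival: P1=14, P2=10, P3=15
Total turnaround = 14 + 10 + 15 = 39

39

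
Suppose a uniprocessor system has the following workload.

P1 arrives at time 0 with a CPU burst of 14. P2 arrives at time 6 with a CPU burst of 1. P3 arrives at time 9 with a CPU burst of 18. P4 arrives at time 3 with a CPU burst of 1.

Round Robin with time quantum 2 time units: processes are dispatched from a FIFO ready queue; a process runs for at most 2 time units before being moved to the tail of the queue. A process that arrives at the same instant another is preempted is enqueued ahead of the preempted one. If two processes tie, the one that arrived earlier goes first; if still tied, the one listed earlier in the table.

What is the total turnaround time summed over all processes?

Gantt: | P1 0-4 | P4 4-5 | P1 5-7 | P2 7-8 | P1 8-10 | P3 10-12 | P1 12-14 | P3 14-16 | P1 16-18 | P3 18-20 | P1 20-22 | P3 22-34 |
Completion: P1=22  P2=8  P3=34  P4=5
Turnaround (C−A): P1=22  P2=2  P3=25  P4=2
Turnaround = completion − arrival: P1=22, P2=2, P3=25, P4=2
Total turnaround = 22 + 2 + 25 + 2 = 51

51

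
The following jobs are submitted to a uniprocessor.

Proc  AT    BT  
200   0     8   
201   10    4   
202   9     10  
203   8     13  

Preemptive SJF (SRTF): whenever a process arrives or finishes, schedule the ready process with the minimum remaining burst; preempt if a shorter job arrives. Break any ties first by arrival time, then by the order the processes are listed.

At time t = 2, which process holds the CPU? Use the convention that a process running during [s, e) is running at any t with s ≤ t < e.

200

Gantt: | 200 0-8 | 203 8-9 | 202 9-10 | 201 10-14 | 202 14-23 | 203 23-35 |
Completion: 200=8  201=14  202=23  203=35
Turnaround (C−A): 200=8  201=4  202=14  203=27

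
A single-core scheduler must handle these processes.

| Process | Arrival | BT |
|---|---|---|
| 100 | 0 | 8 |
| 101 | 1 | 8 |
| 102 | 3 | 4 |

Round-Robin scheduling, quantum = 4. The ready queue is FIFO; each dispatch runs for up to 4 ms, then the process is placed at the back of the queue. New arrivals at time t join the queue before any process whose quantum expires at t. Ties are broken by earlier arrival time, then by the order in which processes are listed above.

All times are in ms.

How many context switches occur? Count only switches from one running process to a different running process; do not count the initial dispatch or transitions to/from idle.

Gantt: | 100 0-4 | 101 4-8 | 102 8-12 | 100 12-16 | 101 16-20 |
Completion: 100=16  101=20  102=12
Turnaround (C−A): 100=16  101=19  102=9

4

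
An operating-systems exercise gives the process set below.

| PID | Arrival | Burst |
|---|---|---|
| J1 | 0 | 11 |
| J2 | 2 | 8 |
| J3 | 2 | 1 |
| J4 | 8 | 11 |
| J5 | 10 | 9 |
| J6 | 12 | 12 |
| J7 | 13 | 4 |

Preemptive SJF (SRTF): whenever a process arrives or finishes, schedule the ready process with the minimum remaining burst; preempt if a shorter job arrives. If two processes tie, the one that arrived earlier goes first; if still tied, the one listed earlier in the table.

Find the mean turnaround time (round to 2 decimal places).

20.14

Timeline: | J1 0-2 | J3 2-3 | J2 3-11 | J1 11-13 | J7 13-17 | J1 17-24 | J5 24-33 | J4 33-44 | J6 44-56 |
Completion: J1=24  J2=11  J3=3  J4=44  J5=33  J6=56  J7=17
Turnaround times: J1=24, J2=9, J3=1, J4=36, J5=23, J6=44, J7=4
Average turnaround = (24+9+1+36+23+44+4) / 7 = 141/7 = 20.14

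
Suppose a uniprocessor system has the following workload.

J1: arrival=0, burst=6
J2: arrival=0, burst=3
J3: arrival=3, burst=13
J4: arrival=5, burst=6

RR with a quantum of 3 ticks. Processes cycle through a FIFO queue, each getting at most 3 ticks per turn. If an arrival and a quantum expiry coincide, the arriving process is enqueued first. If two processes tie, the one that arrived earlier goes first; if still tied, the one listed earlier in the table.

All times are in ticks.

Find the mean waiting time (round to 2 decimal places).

Gantt: | J1 0-3 | J2 3-6 | J3 6-9 | J1 9-12 | J4 12-15 | J3 15-18 | J4 18-21 | J3 21-28 |
Completion: J1=12  J2=6  J3=28  J4=21
Turnaround (C−A): J1=12  J2=6  J3=25  J4=16
Waiting times: J1=6, J2=3, J3=12, J4=10
Average waiting = (6+3+12+10) / 4 = 31/4 = 7.75

7.75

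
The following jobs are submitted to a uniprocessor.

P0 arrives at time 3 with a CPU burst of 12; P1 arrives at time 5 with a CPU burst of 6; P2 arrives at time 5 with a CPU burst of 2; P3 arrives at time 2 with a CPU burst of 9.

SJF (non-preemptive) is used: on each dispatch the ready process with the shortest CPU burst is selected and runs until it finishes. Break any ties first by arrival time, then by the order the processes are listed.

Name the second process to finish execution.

P2

Schedule: | idle 0-2 | P3 2-11 | P2 11-13 | P1 13-19 | P0 19-31 |
Completion: P0=31  P1=19  P2=13  P3=11
Turnaround (C−A): P0=28  P1=14  P2=8  P3=9
Finish order: P3 → P2 → P1 → P0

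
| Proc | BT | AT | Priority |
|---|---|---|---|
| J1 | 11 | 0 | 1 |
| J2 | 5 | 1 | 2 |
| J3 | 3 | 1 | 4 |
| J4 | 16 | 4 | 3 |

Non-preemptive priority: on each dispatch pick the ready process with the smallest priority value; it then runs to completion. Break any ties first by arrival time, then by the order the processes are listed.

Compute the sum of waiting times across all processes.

53

Gantt: | J1 0-11 | J2 11-16 | J4 16-32 | J3 32-35 |
Completion: J1=11  J2=16  J3=35  J4=32
Turnaround (C−A): J1=11  J2=15  J3=34  J4=28
Waiting = turnaround − burst: J1=0, J2=10, J3=31, J4=12
Total waiting = 0 + 10 + 31 + 12 = 53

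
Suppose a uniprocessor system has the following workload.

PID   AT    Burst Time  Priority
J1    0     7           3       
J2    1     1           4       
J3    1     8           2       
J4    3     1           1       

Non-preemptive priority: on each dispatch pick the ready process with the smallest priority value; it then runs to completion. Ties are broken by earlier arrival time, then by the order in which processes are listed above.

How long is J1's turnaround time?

Schedule: | J1 0-7 | J4 7-8 | J3 8-16 | J2 16-17 |
Completion: J1=7  J2=17  J3=16  J4=8
Turnaround (C−A): J1=7  J2=16  J3=15  J4=5
Turnaround(J1) = completion − arrival = 7 − 0 = 7

7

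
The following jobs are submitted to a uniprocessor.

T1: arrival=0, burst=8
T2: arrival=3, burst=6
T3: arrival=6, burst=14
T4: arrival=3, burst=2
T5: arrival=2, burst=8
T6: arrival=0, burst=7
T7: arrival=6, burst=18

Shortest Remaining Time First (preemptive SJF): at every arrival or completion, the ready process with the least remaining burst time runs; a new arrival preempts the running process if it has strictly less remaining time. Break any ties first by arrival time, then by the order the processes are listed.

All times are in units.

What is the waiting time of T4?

Schedule: | T6 0-3 | T4 3-5 | T6 5-9 | T2 9-15 | T1 15-23 | T5 23-31 | T3 31-45 | T7 45-63 |
Completion: T1=23  T2=15  T3=45  T4=5  T5=31  T6=9  T7=63
Waiting(T4) = turnaround − burst = 2 − 2 = 0

0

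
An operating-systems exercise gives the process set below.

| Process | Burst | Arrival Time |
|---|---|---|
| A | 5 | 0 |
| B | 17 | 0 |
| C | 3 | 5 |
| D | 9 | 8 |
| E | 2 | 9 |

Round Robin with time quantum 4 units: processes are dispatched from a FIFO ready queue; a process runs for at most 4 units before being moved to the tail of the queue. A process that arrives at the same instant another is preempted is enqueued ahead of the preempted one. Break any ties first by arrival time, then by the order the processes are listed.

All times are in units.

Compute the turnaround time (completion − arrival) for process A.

Timeline: | A 0-4 | B 4-8 | A 8-9 | C 9-12 | D 12-16 | B 16-20 | E 20-22 | D 22-26 | B 26-30 | D 30-31 | B 31-36 |
Completion: A=9  B=36  C=12  D=31  E=22
Turnaround (C−A): A=9  B=36  C=7  D=23  E=13
Turnaround(A) = completion − arrival = 9 − 0 = 9

9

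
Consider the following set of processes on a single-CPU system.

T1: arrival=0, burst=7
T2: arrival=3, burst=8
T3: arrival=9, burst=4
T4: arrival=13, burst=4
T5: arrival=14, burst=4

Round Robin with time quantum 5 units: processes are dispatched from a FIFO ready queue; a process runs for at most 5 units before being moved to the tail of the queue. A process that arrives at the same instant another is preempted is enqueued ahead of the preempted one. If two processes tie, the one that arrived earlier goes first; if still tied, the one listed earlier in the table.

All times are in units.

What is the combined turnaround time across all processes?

58

Gantt: | T1 0-5 | T2 5-10 | T1 10-12 | T3 12-16 | T2 16-19 | T4 19-23 | T5 23-27 |
Completion: T1=12  T2=19  T3=16  T4=23  T5=27
Turnaround (C−A): T1=12  T2=16  T3=7  T4=10  T5=13
Turnaround = completion − arrival: T1=12, T2=16, T3=7, T4=10, T5=13
Total turnaround = 12 + 16 + 7 + 10 + 13 = 58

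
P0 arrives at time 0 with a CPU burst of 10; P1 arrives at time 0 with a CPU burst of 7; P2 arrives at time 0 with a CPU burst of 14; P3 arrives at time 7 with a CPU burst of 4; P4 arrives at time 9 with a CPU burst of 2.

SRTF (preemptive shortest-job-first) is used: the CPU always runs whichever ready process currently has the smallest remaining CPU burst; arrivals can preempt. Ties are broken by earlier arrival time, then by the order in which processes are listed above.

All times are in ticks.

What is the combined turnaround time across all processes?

Schedule: | P1 0-7 | P3 7-11 | P4 11-13 | P0 13-23 | P2 23-37 |
Completion: P0=23  P1=7  P2=37  P3=11  P4=13
Turnaround (C−A): P0=23  P1=7  P2=37  P3=4  P4=4
Turnaround = completion − arrival: P0=23, P1=7, P2=37, P3=4, P4=4
Total turnaround = 23 + 7 + 37 + 4 + 4 = 75

75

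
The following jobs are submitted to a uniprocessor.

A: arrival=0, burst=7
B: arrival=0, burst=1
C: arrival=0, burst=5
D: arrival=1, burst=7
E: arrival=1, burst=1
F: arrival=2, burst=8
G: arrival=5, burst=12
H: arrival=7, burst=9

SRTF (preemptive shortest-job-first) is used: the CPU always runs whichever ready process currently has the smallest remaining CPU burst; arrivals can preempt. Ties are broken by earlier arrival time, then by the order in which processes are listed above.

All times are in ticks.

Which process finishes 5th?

Schedule: | B 0-1 | E 1-2 | C 2-7 | A 7-14 | D 14-21 | F 21-29 | H 29-38 | G 38-50 |
Completion: A=14  B=1  C=7  D=21  E=2  F=29  G=50  H=38
Turnaround (C−A): A=14  B=1  C=7  D=20  E=1  F=27  G=45  H=31
Finish order: B → E → C → A → D → F → H → G

D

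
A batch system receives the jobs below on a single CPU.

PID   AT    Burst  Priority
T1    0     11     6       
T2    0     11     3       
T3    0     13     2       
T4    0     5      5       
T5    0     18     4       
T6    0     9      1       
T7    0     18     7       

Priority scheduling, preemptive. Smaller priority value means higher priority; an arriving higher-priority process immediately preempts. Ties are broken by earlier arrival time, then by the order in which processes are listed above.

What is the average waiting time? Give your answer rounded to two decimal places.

Schedule: | T6 0-9 | T3 9-22 | T2 22-33 | T5 33-51 | T4 51-56 | T1 56-67 | T7 67-85 |
Completion: T1=67  T2=33  T3=22  T4=56  T5=51  T6=9  T7=85
Turnaround (C−A): T1=67  T2=33  T3=22  T4=56  T5=51  T6=9  T7=85
Waiting times: T1=56, T2=22, T3=9, T4=51, T5=33, T6=0, T7=67
Average waiting = (56+22+9+51+33+0+67) / 7 = 238/7 = 34.00

34.00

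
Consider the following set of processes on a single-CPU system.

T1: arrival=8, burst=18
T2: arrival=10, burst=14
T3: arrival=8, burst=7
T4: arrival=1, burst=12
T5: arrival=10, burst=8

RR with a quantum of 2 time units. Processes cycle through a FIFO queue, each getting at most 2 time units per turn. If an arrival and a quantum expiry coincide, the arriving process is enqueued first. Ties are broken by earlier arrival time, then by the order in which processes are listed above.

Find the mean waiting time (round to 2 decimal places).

25.80

Gantt: | idle 0-1 | T4 1-9 | T1 9-11 | T3 11-13 | T4 13-15 | T2 15-17 | T5 17-19 | T1 19-21 | T3 21-23 | T4 23-25 | T2 25-27 | T5 27-29 | T1 29-31 | T3 31-33 | T2 33-35 | T5 35-37 | T1 37-39 | T3 39-40 | T2 40-42 | T5 42-44 | T1 44-46 | T2 46-48 | T1 48-50 | T2 50-52 | T1 52-54 | T2 54-56 | T1 56-60 |
Completion: T1=60  T2=56  T3=40  T4=25  T5=44
Turnaround (C−A): T1=52  T2=46  T3=32  T4=24  T5=34
Waiting times: T1=34, T2=32, T3=25, T4=12, T5=26
Average waiting = (34+32+25+12+26) / 5 = 129/5 = 25.80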